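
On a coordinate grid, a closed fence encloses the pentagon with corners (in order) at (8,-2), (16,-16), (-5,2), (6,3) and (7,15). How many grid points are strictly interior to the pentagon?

The shoelace formula gives twice the area as |[8·(-16) − 16·(-2)] + [16·2 − (-5)·(-16)] + [(-5)·3 − 6·2] + [6·15 − 7·3] + [7·(-2) − 8·15]| = 236, so the area is 118.
The number of boundary lattice points is Σ gcd(|Δx|,|Δy|) = gcd(8,14) + gcd(21,18) + gcd(11,1) + gcd(1,12) + gcd(1,17) = 2+3+1+1+1 = 8.
Pick's theorem gives I = A − B/2 + 1 = 118 − 8/2 + 1 = 115.

115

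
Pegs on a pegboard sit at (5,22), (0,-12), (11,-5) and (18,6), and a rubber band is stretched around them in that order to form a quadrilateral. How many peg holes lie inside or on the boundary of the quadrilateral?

By the shoelace formula, twice the signed area is |(5·(-12) − 0·22) + (0·(-5) − 11·(-12)) + (11·6 − 18·(-5)) + (18·22 − 5·6)| = 594, so the area is 297.
Summing gcd(|Δx|,|Δy|) over the edges gives the boundary count: gcd(5,34) + gcd(11,7) + gcd(7,11) + gcd(13,16) = 1+1+1+1 = 4.
Pick's theorem gives I = A − B/2 + 1 = 297 − 4/2 + 1 = 296, so the closed region contains I + B = 296 + 4 = 300 lattice points.

300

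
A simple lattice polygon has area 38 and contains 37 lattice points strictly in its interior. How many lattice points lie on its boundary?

Pick's theorem gives A = I + B/2 − 1, so B = 2(A − I + 1) = 2(38 − 37 + 1) = 4.

4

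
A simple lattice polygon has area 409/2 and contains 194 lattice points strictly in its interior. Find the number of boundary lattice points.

Pick's theorem gives A = I + B/2 − 1, so B = 2(A − I + 1) = 2(409/2 − 194 + 1) = 23.

23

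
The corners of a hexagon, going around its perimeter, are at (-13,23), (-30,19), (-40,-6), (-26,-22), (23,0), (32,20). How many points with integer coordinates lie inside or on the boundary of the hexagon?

2042

The shoelace formula gives twice the area as |((-13)·19 − (-30)·23) + ((-30)·(-6) − (-40)·19) + ((-40)·(-22) − (-26)·(-6)) + ((-26)·0 − 23·(-22)) + (23·20 − 32·0) + (32·23 − (-13)·20)| = 4069, so the area is 4069/2.
Summing gcd(|Δx|,|Δy|) over the edges gives the boundary count: gcd(17,4) + gcd(10,25) + gcd(14,16) + gcd(49,22) + gcd(9,20) + gcd(45,3) = 1+5+2+1+1+3 = 13.
Pick's theorem gives I = A − B/2 + 1 = 4069/2 − 13/2 + 1 = 2029, so the closed region contains I + B = 2029 + 13 = 2042 lattice points.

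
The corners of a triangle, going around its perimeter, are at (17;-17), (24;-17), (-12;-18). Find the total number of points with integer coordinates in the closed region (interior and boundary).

9

The shoelace formula gives twice the area as |(17·(-17) − 24·(-17)) + (24·(-18) − (-12)·(-17)) + ((-12)·(-17) − 17·(-18))| = 7, so the area is 7/2.
Along each edge there are gcd(|Δx|,|Δy|)+1 lattice points, so counting each shared vertex once the boundary has gcd(7,0) + gcd(36,1) + gcd(29,1) = 7+1+1 = 9.
Pick's theorem gives I = A − B/2 + 1 = 7/2 − 9/2 + 1 = 0, so the closed region contains I + B = 0 + 9 = 9 lattice points.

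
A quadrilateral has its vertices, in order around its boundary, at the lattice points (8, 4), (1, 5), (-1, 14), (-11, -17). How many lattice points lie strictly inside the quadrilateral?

The shoelace formula gives twice the area as |(8·5 − 1·4) + (1·14 − (-1)·5) + ((-1)·(-17) − (-11)·14) + ((-11)·4 − 8·(-17))| = 318, so the area is 159.
Summing gcd(|Δx|,|Δy|) over the edges gives the boundary count: gcd(7,1) + gcd(2,9) + gcd(10,31) + gcd(19,21) = 1+1+1+1 = 4.
By Pick's theorem A = I + B/2 − 1, so I = 159 − 4/2 + 1 = 158.

158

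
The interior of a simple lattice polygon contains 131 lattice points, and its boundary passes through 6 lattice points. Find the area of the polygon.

Pick's theorem states A = I + B/2 − 1, so A = 131 + 6/2 − 1 = 133.

133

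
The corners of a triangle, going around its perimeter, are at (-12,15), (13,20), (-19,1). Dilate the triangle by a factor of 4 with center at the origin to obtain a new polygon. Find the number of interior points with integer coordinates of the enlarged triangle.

The shoelace formula gives twice the area as |[(-12)·20 − 13·15] + [13·1 − (-19)·20] + [(-19)·15 − (-12)·1]| = 315, so the area is 315/2.
Summing gcd(|Δx|,|Δy|) over the edges gives the boundary count: gcd(25,5) + gcd(32,19) + gcd(7,14) = 5+1+7 = 13.
Scaling by 4 multiplies the area by 4² = 16 (so the new area is 2520) and multiplies the boundary lattice-point count by 4, giving 52.
By Pick's theorem, the interior count of the dilated polygon is 2520 − 52/2 + 1 = 2495.

2495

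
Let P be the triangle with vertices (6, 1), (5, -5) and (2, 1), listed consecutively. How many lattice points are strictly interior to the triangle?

9

By the shoelace formula, twice the signed area is |(6·(-5) − 5·1) + (5·1 − 2·(-5)) + (2·1 − 6·1)| = 24, so the area is 12.
The number of boundary lattice points is Σ gcd(|Δx|,|Δy|) = gcd(1,6) + gcd(3,6) + gcd(4,0) = 1+3+4 = 8.
By Pick's theorem A = I + B/2 − 1, so I = 12 − 8/2 + 1 = 9.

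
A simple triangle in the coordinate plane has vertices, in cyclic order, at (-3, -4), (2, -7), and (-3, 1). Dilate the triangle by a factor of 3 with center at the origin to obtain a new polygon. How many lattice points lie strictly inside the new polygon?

Using the shoelace formula, 2A = |((-3)·(-7) − 2·(-4)) + (2·1 − (-3)·(-7)) + ((-3)·(-4) − (-3)·1)| = 25, so the area is 12.5.
The number of boundary lattice points is Σ gcd(|Δx|,|Δy|) = gcd(5,3) + gcd(5,8) + gcd(0,5) = 1+1+5 = 7.
Scaling by 3 multiplies the area by 3² = 9 (so the new area is 225/2) and multiplies the boundary lattice-point count by 3, giving 21.
By Pick's theorem, the interior count of the dilated polygon is 225/2 − 21/2 + 1 = 103.

103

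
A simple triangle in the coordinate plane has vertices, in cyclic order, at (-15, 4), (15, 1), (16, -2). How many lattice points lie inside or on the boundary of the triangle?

47

The shoelace formula gives twice the area as |[(-15)·1 − 15·4] + [15·(-2) − 16·1] + [16·4 − (-15)·(-2)]| = 87, so the area is 43.5.
Along each edge there are gcd(|Δx|,|Δy|)+1 lattice points, so counting each shared vertex once the boundary has gcd(30,3) + gcd(1,3) + gcd(31,6) = 3+1+1 = 5.
Pick's theorem gives I = A − B/2 + 1 = 43.5 − 5/2 + 1 = 42, so the closed region contains I + B = 42 + 5 = 47 lattice points.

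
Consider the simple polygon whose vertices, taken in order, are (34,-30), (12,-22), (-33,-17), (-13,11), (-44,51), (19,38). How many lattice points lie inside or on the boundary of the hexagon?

3300

The shoelace formula gives twice the area as |[34·(-22) − 12·(-30)] + [12·(-17) − (-33)·(-22)] + [(-33)·11 − (-13)·(-17)] + [(-13)·51 − (-44)·11] + [(-44)·38 − 19·51] + [19·(-30) − 34·38]| = 6584, so the area is 3292.
The number of boundary lattice points is Σ gcd(|Δx|,|Δy|) = gcd(22,8) + gcd(45,5) + gcd(20,28) + gcd(31,40) + gcd(63,13) + gcd(15,68) = 2+5+4+1+1+1 = 14.
Pick's theorem gives I = A − B/2 + 1 = 3292 − 14/2 + 1 = 3286, so the closed region contains I + B = 3286 + 14 = 3300 lattice points.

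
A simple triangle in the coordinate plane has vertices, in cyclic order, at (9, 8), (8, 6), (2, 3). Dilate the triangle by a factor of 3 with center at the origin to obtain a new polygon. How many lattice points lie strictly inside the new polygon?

34

By the shoelace formula, twice the signed area is |(9·6 − 8·8) + (8·3 − 2·6) + (2·8 − 9·3)| = 9, so the area is 9/2.
Along each edge there are gcd(|Δx|,|Δy|)+1 lattice points, so counting each shared vertex once the boundary has gcd(1,2) + gcd(6,3) + gcd(7,5) = 1+3+1 = 5.
Scaling by 3 multiplies the area by 3² = 9 (so the new area is 40.5) and multiplies the boundary lattice-point count by 3, giving 15.
By Pick's theorem, the interior count of the dilated polygon is 40.5 − 15/2 + 1 = 34.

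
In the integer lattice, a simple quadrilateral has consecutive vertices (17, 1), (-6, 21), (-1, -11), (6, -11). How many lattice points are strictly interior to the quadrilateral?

By the shoelace formula, twice the signed area is |[17·21 − (-6)·1] + [(-6)·(-11) − (-1)·21] + [(-1)·(-11) − 6·(-11)] + [6·1 − 17·(-11)]| = 720, so the area is 360.
Summing gcd(|Δx|,|Δy|) over the edges gives the boundary count: gcd(23,20) + gcd(5,32) + gcd(7,0) + gcd(11,12) = 1+1+7+1 = 10.
Pick's theorem gives I = A − B/2 + 1 = 360 − 10/2 + 1 = 356.

356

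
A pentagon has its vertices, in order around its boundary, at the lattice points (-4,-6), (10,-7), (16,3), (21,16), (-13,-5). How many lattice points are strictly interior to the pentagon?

Using the shoelace formula, 2A = |[(-4)·(-7) − 10·(-6)] + [10·3 − 16·(-7)] + [16·16 − 21·3] + [21·(-5) − (-13)·16] + [(-13)·(-6) − (-4)·(-5)]| = 584, so the area is 292.
The number of boundary lattice points is Σ gcd(|Δx|,|Δy|) = gcd(14,1) + gcd(6,10) + gcd(5,13) + gcd(34,21) + gcd(9,1) = 1+2+1+1+1 = 6.
By Pick's theorem A = I + B/2 − 1, so I = 292 − 6/2 + 1 = 290.

290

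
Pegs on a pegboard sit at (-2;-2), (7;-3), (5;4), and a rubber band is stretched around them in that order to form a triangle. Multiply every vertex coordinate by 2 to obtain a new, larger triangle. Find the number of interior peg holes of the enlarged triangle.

Using the shoelace formula, 2A = |[(-2)·(-3) − 7·(-2)] + [7·4 − 5·(-3)] + [5·(-2) − (-2)·4]| = 61, so the area is 61/2.
The number of boundary lattice points is Σ gcd(|Δx|,|Δy|) = gcd(9,1) + gcd(2,7) + gcd(7,6) = 1+1+1 = 3.
Scaling by 2 multiplies the area by 2² = 4 (so the new area is 122) and multiplies the boundary lattice-point count by 2, giving 6.
By Pick's theorem, the interior count of the dilated polygon is 122 − 6/2 + 1 = 120.

120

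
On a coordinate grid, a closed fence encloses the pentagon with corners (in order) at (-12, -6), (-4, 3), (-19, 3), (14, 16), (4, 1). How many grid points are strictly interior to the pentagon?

Using the shoelace formula, 2A = |((-12)·3 − (-4)·(-6)) + ((-4)·3 − (-19)·3) + ((-19)·16 − 14·3) + (14·1 − 4·16) + (4·(-6) − (-12)·1)| = 423, so the area is 423/2.
Along each edge there are gcd(|Δx|,|Δy|)+1 lattice points, so counting each shared vertex once the boundary has gcd(8,9) + gcd(15,0) + gcd(33,13) + gcd(10,15) + gcd(16,7) = 1+15+1+5+1 = 23.
By Pick's theorem A = I + B/2 − 1, so I = 423/2 − 23/2 + 1 = 201.

201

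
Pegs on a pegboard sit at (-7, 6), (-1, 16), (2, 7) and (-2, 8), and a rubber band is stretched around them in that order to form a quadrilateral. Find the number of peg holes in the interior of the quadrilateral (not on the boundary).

By the shoelace formula, twice the signed area is |((-7)·16 − (-1)·6) + ((-1)·7 − 2·16) + (2·8 − (-2)·7) + ((-2)·6 − (-7)·8)| = 71, so the area is 71/2.
The number of boundary lattice points is Σ gcd(|Δx|,|Δy|) = gcd(6,10) + gcd(3,9) + gcd(4,1) + gcd(5,2) = 2+3+1+1 = 7.
Pick's theorem gives I = A − B/2 + 1 = 71/2 − 7/2 + 1 = 33.

33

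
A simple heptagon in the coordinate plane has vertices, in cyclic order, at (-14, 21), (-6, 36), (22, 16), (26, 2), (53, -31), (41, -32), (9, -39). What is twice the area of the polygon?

4643

By the shoelace formula, twice the signed area is |[(-14)·36 − (-6)·21] + [(-6)·16 − 22·36] + [22·2 − 26·16] + [26·(-31) − 53·2] + [53·(-32) − 41·(-31)] + [41·(-39) − 9·(-32)] + [9·21 − (-14)·(-39)]| = 4643, so the area is 4643/2.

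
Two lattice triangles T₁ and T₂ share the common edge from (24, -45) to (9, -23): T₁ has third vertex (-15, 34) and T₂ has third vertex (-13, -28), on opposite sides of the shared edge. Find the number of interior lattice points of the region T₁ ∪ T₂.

The union is the simple quadrilateral with vertices (24, -45), (-15, 34), (9, -23), (-13, -28) in order.
Using the shoelace formula, 2A = |(24·34 − (-15)·(-45)) + ((-15)·(-23) − 9·34) + (9·(-28) − (-13)·(-23)) + ((-13)·(-45) − 24·(-28))| = 886, so the area is 443.
Summing gcd(|Δx|,|Δy|) over the edges gives the boundary count: gcd(39,79) + gcd(24,57) + gcd(22,5) + gcd(37,17) = 1+3+1+1 = 6.
By Pick's theorem I = A − B/2 + 1 = 443 − 6/2 + 1 = 441.

441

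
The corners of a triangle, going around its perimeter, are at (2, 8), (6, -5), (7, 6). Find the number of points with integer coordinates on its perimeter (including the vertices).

Summing gcd(|Δx|,|Δy|) over the edges gives the boundary count: gcd(4,13) + gcd(1,11) + gcd(5,2) = 1+1+1 = 3.

3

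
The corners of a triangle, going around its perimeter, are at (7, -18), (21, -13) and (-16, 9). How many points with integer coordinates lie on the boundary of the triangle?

3

The number of boundary lattice points is Σ gcd(|Δx|,|Δy|) = gcd(14,5) + gcd(37,22) + gcd(23,27) = 1+1+1 = 3.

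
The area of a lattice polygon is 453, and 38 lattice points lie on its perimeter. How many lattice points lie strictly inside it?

Pick's theorem A = I + B/2 − 1 rearranges to I = A − B/2 + 1 = 453 − 38/2 + 1 = 435.

435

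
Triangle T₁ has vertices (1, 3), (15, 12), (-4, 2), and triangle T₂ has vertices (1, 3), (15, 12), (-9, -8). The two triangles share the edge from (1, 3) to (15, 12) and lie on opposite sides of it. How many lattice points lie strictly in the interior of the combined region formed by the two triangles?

The union is the simple quadrilateral with vertices (1, 3), (-4, 2), (15, 12), (-9, -8) in order.
Using the shoelace formula, 2A = |[1·2 − (-4)·3] + [(-4)·12 − 15·2] + [15·(-8) − (-9)·12] + [(-9)·3 − 1·(-8)]| = 95, so the area is 95/2.
The number of boundary lattice points is Σ gcd(|Δx|,|Δy|) = gcd(5,1) + gcd(19,10) + gcd(24,20) + gcd(10,11) = 1+1+4+1 = 7.
By Pick's theorem I = A − B/2 + 1 = 95/2 − 7/2 + 1 = 45.

45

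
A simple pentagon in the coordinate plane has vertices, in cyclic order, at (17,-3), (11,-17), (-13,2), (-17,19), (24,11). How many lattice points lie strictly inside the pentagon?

By the shoelace formula, twice the signed area is |(17·(-17) − 11·(-3)) + (11·2 − (-13)·(-17)) + ((-13)·19 − (-17)·2) + ((-17)·11 − 24·19) + (24·(-3) − 17·11)| = 1570, so the area is 785.
Along each edge there are gcd(|Δx|,|Δy|)+1 lattice points, so counting each shared vertex once the boundary has gcd(6,14) + gcd(24,19) + gcd(4,17) + gcd(41,8) + gcd(7,14) = 2+1+1+1+7 = 12.
By Pick's theorem A = I + B/2 − 1, so I = 785 − 12/2 + 1 = 780.

780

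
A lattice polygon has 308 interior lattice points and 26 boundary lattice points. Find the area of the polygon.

320

By Pick's theorem, A = I + B/2 − 1 = 308 + 26/2 − 1 = 320.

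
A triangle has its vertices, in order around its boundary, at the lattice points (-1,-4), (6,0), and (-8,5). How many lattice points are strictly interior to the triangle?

By the shoelace formula, twice the signed area is |[(-1)·0 − 6·(-4)] + [6·5 − (-8)·0] + [(-8)·(-4) − (-1)·5]| = 91, so the area is 45.5.
The number of boundary lattice points is Σ gcd(|Δx|,|Δy|) = gcd(7,4) + gcd(14,5) + gcd(7,9) = 1+1+1 = 3.
Pick's theorem gives I = A − B/2 + 1 = 45.5 − 3/2 + 1 = 45.

45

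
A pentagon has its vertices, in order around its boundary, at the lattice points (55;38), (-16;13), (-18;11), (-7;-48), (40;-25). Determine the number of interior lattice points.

Using the shoelace formula, 2A = |[55·13 − (-16)·38] + [(-16)·11 − (-18)·13] + [(-18)·(-48) − (-7)·11] + [(-7)·(-25) − 40·(-48)] + [40·38 − 55·(-25)]| = 7312, so the area is 3656.
The number of boundary lattice points is Σ gcd(|Δx|,|Δy|) = gcd(71,25) + gcd(2,2) + gcd(11,59) + gcd(47,23) + gcd(15,63) = 1+2+1+1+3 = 8.
Pick's theorem gives I = A − B/2 + 1 = 3656 − 8/2 + 1 = 3653.

3653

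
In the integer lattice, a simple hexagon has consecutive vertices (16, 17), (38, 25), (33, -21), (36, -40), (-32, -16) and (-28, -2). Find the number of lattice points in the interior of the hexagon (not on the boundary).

Using the shoelace formula, 2A = |(16·25 − 38·17) + (38·(-21) − 33·25) + (33·(-40) − 36·(-21)) + (36·(-16) − (-32)·(-40)) + ((-32)·(-2) − (-28)·(-16)) + ((-28)·17 − 16·(-2))| = 5117, so the area is 5117/2.
Along each edge there are gcd(|Δx|,|Δy|)+1 lattice points, so counting each shared vertex once the boundary has gcd(22,8) + gcd(5,46) + gcd(3,19) + gcd(68,24) + gcd(4,14) + gcd(44,19) = 2+1+1+4+2+1 = 11.
By Pick's theorem A = I + B/2 − 1, so I = 5117/2 − 11/2 + 1 = 2554.

2554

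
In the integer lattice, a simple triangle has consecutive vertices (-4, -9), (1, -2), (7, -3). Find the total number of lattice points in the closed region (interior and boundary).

26

By the shoelace formula, twice the signed area is |((-4)·(-2) − 1·(-9)) + (1·(-3) − 7·(-2)) + (7·(-9) − (-4)·(-3))| = 47, so the area is 47/2.
The number of boundary lattice points is Σ gcd(|Δx|,|Δy|) = gcd(5,7) + gcd(6,1) + gcd(11,6) = 1+1+1 = 3.
Pick's theorem gives I = A − B/2 + 1 = 47/2 − 3/2 + 1 = 23, so the closed region contains I + B = 23 + 3 = 26 lattice points.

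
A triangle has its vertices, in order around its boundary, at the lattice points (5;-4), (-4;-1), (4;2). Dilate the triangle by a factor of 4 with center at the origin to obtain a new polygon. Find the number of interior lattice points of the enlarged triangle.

399

By the shoelace formula, twice the signed area is |[5·(-1) − (-4)·(-4)] + [(-4)·2 − 4·(-1)] + [4·(-4) − 5·2]| = 51, so the area is 25.5.
Summing gcd(|Δx|,|Δy|) over the edges gives the boundary count: gcd(9,3) + gcd(8,3) + gcd(1,6) = 3+1+1 = 5.
Scaling by 4 multiplies the area by 4² = 16 (so the new area is 408) and multiplies the boundary lattice-point count by 4, giving 20.
By Pick's theorem, the interior count of the dilated polygon is 408 − 20/2 + 1 = 399.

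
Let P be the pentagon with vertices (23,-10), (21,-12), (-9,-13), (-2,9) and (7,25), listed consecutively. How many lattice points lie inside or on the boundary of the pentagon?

Using the shoelace formula, 2A = |[23·(-12) − 21·(-10)] + [21·(-13) − (-9)·(-12)] + [(-9)·9 − (-2)·(-13)] + [(-2)·25 − 7·9] + [7·(-10) − 23·25]| = 1312, so the area is 656.
Summing gcd(|Δx|,|Δy|) over the edges gives the boundary count: gcd(2,2) + gcd(30,1) + gcd(7,22) + gcd(9,16) + gcd(16,35) = 2+1+1+1+1 = 6.
Pick's theorem gives I = A − B/2 + 1 = 656 − 6/2 + 1 = 654, so the closed region contains I + B = 654 + 6 = 660 lattice points.

660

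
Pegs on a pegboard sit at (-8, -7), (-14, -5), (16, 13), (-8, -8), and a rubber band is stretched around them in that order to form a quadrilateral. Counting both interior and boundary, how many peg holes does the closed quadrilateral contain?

By the shoelace formula, twice the signed area is |((-8)·(-5) − (-14)·(-7)) + ((-14)·13 − 16·(-5)) + (16·(-8) − (-8)·13) + ((-8)·(-7) − (-8)·(-8))| = 192, so the area is 96.
The number of boundary lattice points is Σ gcd(|Δx|,|Δy|) = gcd(6,2) + gcd(30,18) + gcd(24,21) + gcd(0,1) = 2+6+3+1 = 12.
Pick's theorem gives I = A − B/2 + 1 = 96 − 12/2 + 1 = 91, so the closed region contains I + B = 91 + 12 = 103 lattice points.

103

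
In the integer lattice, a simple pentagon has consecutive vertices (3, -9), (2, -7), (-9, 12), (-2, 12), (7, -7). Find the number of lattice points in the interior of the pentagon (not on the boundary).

Using the shoelace formula, 2A = |(3·(-7) − 2·(-9)) + (2·12 − (-9)·(-7)) + ((-9)·12 − (-2)·12) + ((-2)·(-7) − 7·12) + (7·(-9) − 3·(-7))| = 238, so the area is 119.
Along each edge there are gcd(|Δx|,|Δy|)+1 lattice points, so counting each shared vertex once the boundary has gcd(1,2) + gcd(11,19) + gcd(7,0) + gcd(9,19) + gcd(4,2) = 1+1+7+1+2 = 12.
Pick's theorem gives I = A − B/2 + 1 = 119 − 12/2 + 1 = 114.

114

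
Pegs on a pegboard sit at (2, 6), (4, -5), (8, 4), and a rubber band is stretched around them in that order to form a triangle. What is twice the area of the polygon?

62

The shoelace formula gives twice the area as |[2·(-5) − 4·6] + [4·4 − 8·(-5)] + [8·6 − 2·4]| = 62, so the area is 31.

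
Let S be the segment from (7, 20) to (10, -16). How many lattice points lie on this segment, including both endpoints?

4

The number of lattice points on a segment between lattice points is gcd(|Δx|,|Δy|) + 1 = gcd(3,36) + 1 = 3 + 1 = 4.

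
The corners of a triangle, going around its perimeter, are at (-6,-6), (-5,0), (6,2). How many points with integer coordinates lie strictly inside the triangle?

By the shoelace formula, twice the signed area is |[(-6)·0 − (-5)·(-6)] + [(-5)·2 − 6·0] + [6·(-6) − (-6)·2]| = 64, so the area is 32.
Along each edge there are gcd(|Δx|,|Δy|)+1 lattice points, so counting each shared vertex once the boundary has gcd(1,6) + gcd(11,2) + gcd(12,8) = 1+1+4 = 6.
Pick's theorem gives I = A − B/2 + 1 = 32 − 6/2 + 1 = 30.

30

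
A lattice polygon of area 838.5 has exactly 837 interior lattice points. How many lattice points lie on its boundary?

5

Pick's theorem gives A = I + B/2 − 1, so B = 2(A − I + 1) = 2(838.5 − 837 + 1) = 5.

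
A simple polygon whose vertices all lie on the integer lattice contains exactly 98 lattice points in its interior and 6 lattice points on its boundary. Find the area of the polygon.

By Pick's theorem, A = I + B/2 − 1 = 98 + 6/2 − 1 = 100.

100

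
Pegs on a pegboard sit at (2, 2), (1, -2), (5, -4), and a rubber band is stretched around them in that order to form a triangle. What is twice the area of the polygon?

18

By the shoelace formula, twice the signed area is |[2·(-2) − 1·2] + [1·(-4) − 5·(-2)] + [5·2 − 2·(-4)]| = 18, so the area is 9.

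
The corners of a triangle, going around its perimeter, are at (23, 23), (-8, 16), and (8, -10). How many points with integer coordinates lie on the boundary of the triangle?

6

Along each edge there are gcd(|Δx|,|Δy|)+1 lattice points, so counting each shared vertex once the boundary has gcd(31,7) + gcd(16,26) + gcd(15,33) = 1+2+3 = 6.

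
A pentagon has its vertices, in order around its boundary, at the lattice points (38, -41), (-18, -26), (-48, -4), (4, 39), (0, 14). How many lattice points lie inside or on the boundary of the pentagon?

The shoelace formula gives twice the area as |[38·(-26) − (-18)·(-41)] + [(-18)·(-4) − (-48)·(-26)] + [(-48)·39 − 4·(-4)] + [4·14 − 0·39] + [0·(-41) − 38·14]| = 5234, so the area is 2617.
Along each edge there are gcd(|Δx|,|Δy|)+1 lattice points, so counting each shared vertex once the boundary has gcd(56,15) + gcd(30,22) + gcd(52,43) + gcd(4,25) + gcd(38,55) = 1+2+1+1+1 = 6.
Pick's theorem gives I = A − B/2 + 1 = 2617 − 6/2 + 1 = 2615, so the closed region contains I + B = 2615 + 6 = 2621 lattice points.

2621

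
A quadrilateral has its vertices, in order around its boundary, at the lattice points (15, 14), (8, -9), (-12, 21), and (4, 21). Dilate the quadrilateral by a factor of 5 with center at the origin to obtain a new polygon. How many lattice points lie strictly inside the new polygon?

9706

By the shoelace formula, twice the signed area is |[15·(-9) − 8·14] + [8·21 − (-12)·(-9)] + [(-12)·21 − 4·21] + [4·14 − 15·21]| = 782, so the area is 391.
Along each edge there are gcd(|Δx|,|Δy|)+1 lattice points, so counting each shared vertex once the boundary has gcd(7,23) + gcd(20,30) + gcd(16,0) + gcd(11,7) = 1+10+16+1 = 28.
Scaling by 5 multiplies the area by 5² = 25 (so the new area is 9775) and multiplies the boundary lattice-point count by 5, giving 140.
By Pick's theorem, the interior count of the dilated polygon is 9775 − 140/2 + 1 = 9706.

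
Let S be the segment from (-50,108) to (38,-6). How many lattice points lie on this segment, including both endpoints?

3

The number of lattice points on a segment between lattice points is gcd(|Δx|,|Δy|) + 1 = gcd(88,114) + 1 = 2 + 1 = 3.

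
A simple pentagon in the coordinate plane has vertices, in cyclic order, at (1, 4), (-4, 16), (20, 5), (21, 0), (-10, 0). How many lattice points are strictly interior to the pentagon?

210

The shoelace formula gives twice the area as |[1·16 − (-4)·4] + [(-4)·5 − 20·16] + [20·0 − 21·5] + [21·0 − (-10)·0] + [(-10)·4 − 1·0]| = 453, so the area is 226.5.
The number of boundary lattice points is Σ gcd(|Δx|,|Δy|) = gcd(5,12) + gcd(24,11) + gcd(1,5) + gcd(31,0) + gcd(11,4) = 1+1+1+31+1 = 35.
Pick's theorem gives I = A − B/2 + 1 = 226.5 − 35/2 + 1 = 210.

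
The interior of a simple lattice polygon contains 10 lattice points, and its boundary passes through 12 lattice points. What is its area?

By Pick's theorem, A = I + B/2 − 1 = 10 + 12/2 − 1 = 15.

15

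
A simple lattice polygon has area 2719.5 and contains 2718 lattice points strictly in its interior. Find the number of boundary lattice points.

Pick's theorem gives A = I + B/2 − 1, so B = 2(A − I + 1) = 2(2719.5 − 2718 + 1) = 5.

5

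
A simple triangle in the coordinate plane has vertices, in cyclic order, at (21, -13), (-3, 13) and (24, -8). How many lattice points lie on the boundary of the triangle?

6

Along each edge there are gcd(|Δx|,|Δy|)+1 lattice points, so counting each shared vertex once the boundary has gcd(24,26) + gcd(27,21) + gcd(3,5) = 2+3+1 = 6.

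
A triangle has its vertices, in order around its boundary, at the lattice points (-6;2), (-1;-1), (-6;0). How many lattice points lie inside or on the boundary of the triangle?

8

The shoelace formula gives twice the area as |[(-6)·(-1) − (-1)·2] + [(-1)·0 − (-6)·(-1)] + [(-6)·2 − (-6)·0]| = 10, so the area is 5.
Summing gcd(|Δx|,|Δy|) over the edges gives the boundary count: gcd(5,3) + gcd(5,1) + gcd(0,2) = 1+1+2 = 4.
Pick's theorem gives I = A − B/2 + 1 = 5 − 4/2 + 1 = 4, so the closed region contains I + B = 4 + 4 = 8 lattice points.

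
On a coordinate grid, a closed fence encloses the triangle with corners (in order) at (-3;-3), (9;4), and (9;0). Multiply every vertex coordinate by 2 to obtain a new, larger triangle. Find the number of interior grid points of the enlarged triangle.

The shoelace formula gives twice the area as |[(-3)·4 − 9·(-3)] + [9·0 − 9·4] + [9·(-3) − (-3)·0]| = 48, so the area is 24.
The number of boundary lattice points is Σ gcd(|Δx|,|Δy|) = gcd(12,7) + gcd(0,4) + gcd(12,3) = 1+4+3 = 8.
Scaling by 2 multiplies the area by 2² = 4 (so the new area is 96) and multiplies the boundary lattice-point count by 2, giving 16.
By Pick's theorem, the interior count of the dilated polygon is 96 − 16/2 + 1 = 89.

89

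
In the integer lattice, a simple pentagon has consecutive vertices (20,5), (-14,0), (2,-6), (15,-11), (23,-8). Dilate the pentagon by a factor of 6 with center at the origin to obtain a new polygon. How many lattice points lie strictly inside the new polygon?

By the shoelace formula, twice the signed area is |(20·0 − (-14)·5) + ((-14)·(-6) − 2·0) + (2·(-11) − 15·(-6)) + (15·(-8) − 23·(-11)) + (23·5 − 20·(-8))| = 630, so the area is 315.
Summing gcd(|Δx|,|Δy|) over the edges gives the boundary count: gcd(34,5) + gcd(16,6) + gcd(13,5) + gcd(8,3) + gcd(3,13) = 1+2+1+1+1 = 6.
Scaling by 6 multiplies the area by 6² = 36 (so the new area is 11340) and multiplies the boundary lattice-point count by 6, giving 36.
By Pick's theorem, the interior count of the dilated polygon is 11340 − 36/2 + 1 = 11323.

11323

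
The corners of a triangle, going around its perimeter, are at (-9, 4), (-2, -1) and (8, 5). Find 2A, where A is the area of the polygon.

92

The shoelace formula gives twice the area as |((-9)·(-1) − (-2)·4) + ((-2)·5 − 8·(-1)) + (8·4 − (-9)·5)| = 92, so the area is 46.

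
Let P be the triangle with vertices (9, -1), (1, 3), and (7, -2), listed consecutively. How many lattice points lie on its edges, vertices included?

6

Summing gcd(|Δx|,|Δy|) over the edges gives the boundary count: gcd(8,4) + gcd(6,5) + gcd(2,1) = 4+1+1 = 6.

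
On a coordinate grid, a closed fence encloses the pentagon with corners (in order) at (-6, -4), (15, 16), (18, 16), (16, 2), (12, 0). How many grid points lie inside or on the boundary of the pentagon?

By the shoelace formula, twice the signed area is |[(-6)·16 − 15·(-4)] + [15·16 − 18·16] + [18·2 − 16·16] + [16·0 − 12·2] + [12·(-4) − (-6)·0]| = 376, so the area is 188.
The number of boundary lattice points is Σ gcd(|Δx|,|Δy|) = gcd(21,20) + gcd(3,0) + gcd(2,14) + gcd(4,2) + gcd(18,4) = 1+3+2+2+2 = 10.
Pick's theorem gives I = A − B/2 + 1 = 188 − 10/2 + 1 = 184, so the closed region contains I + B = 184 + 10 = 194 lattice points.

194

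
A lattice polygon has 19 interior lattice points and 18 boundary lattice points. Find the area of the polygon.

Pick's theorem states A = I + B/2 − 1, so A = 19 + 18/2 − 1 = 27.

27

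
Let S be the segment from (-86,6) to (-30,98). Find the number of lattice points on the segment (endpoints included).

5

The number of lattice points on a segment between lattice points is gcd(|Δx|,|Δy|) + 1 = gcd(56,92) + 1 = 4 + 1 = 5.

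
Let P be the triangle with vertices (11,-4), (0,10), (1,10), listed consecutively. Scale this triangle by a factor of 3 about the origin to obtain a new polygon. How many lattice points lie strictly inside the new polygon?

By the shoelace formula, twice the signed area is |(11·10 − 0·(-4)) + (0·10 − 1·10) + (1·(-4) − 11·10)| = 14, so the area is 7.
The number of boundary lattice points is Σ gcd(|Δx|,|Δy|) = gcd(11,14) + gcd(1,0) + gcd(10,14) = 1+1+2 = 4.
Scaling by 3 multiplies the area by 3² = 9 (so the new area is 63) and multiplies the boundary lattice-point count by 3, giving 12.
By Pick's theorem, the interior count of the dilated polygon is 63 − 12/2 + 1 = 58.

58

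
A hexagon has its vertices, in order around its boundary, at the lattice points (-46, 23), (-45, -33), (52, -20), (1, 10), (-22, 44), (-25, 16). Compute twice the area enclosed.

6882

Using the shoelace formula, 2A = |((-46)·(-33) − (-45)·23) + ((-45)·(-20) − 52·(-33)) + (52·10 − 1·(-20)) + (1·44 − (-22)·10) + ((-22)·16 − (-25)·44) + ((-25)·23 − (-46)·16)| = 6882, so the area is 3441.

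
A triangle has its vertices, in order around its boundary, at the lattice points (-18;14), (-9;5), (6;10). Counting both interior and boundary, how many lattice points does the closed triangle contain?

The shoelace formula gives twice the area as |((-18)·5 − (-9)·14) + ((-9)·10 − 6·5) + (6·14 − (-18)·10)| = 180, so the area is 90.
Along each edge there are gcd(|Δx|,|Δy|)+1 lattice points, so counting each shared vertex once the boundary has gcd(9,9) + gcd(15,5) + gcd(24,4) = 9+5+4 = 18.
Pick's theorem gives I = A − B/2 + 1 = 90 − 18/2 + 1 = 82, so the closed region contains I + B = 82 + 18 = 100 lattice points.

100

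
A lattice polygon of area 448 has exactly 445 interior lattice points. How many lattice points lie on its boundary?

Pick's theorem gives A = I + B/2 − 1, so B = 2(A − I + 1) = 2(448 − 445 + 1) = 8.

8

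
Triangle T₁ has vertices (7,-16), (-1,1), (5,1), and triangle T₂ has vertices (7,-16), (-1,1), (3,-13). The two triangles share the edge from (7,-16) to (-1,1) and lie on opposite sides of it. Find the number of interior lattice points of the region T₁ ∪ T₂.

69

The union is the simple quadrilateral with vertices (7,-16), (5,1), (-1,1), (3,-13) in order.
Using the shoelace formula, 2A = |[7·1 − 5·(-16)] + [5·1 − (-1)·1] + [(-1)·(-13) − 3·1] + [3·(-16) − 7·(-13)]| = 146, so the area is 73.
Along each edge there are gcd(|Δx|,|Δy|)+1 lattice points, so counting each shared vertex once the boundary has gcd(2,17) + gcd(6,0) + gcd(4,14) + gcd(4,3) = 1+6+2+1 = 10.
By Pick's theorem I = A − B/2 + 1 = 73 − 10/2 + 1 = 69.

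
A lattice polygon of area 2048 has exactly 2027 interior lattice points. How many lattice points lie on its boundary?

44

Pick's theorem gives A = I + B/2 − 1, so B = 2(A − I + 1) = 2(2048 − 2027 + 1) = 44.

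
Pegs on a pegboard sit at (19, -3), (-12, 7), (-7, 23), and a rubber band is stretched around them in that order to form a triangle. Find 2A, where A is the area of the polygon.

The shoelace formula gives twice the area as |[19·7 − (-12)·(-3)] + [(-12)·23 − (-7)·7] + [(-7)·(-3) − 19·23]| = 546, so the area is 273.

546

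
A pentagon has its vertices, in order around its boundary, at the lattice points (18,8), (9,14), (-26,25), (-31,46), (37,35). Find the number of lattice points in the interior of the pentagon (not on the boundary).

Using the shoelace formula, 2A = |[18·14 − 9·8] + [9·25 − (-26)·14] + [(-26)·46 − (-31)·25] + [(-31)·35 − 37·46] + [37·8 − 18·35]| = 2773, so the area is 2773/2.
Summing gcd(|Δx|,|Δy|) over the edges gives the boundary count: gcd(9,6) + gcd(35,11) + gcd(5,21) + gcd(68,11) + gcd(19,27) = 3+1+1+1+1 = 7.
Pick's theorem gives I = A − B/2 + 1 = 2773/2 − 7/2 + 1 = 1384.

1384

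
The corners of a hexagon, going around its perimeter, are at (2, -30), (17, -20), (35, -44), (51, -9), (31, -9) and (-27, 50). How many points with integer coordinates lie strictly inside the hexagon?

2078

Using the shoelace formula, 2A = |[2·(-20) − 17·(-30)] + [17·(-44) − 35·(-20)] + [35·(-9) − 51·(-44)] + [51·(-9) − 31·(-9)] + [31·50 − (-27)·(-9)] + [(-27)·(-30) − 2·50]| = 4188, so the area is 2094.
Along each edge there are gcd(|Δx|,|Δy|)+1 lattice points, so counting each shared vertex once the boundary has gcd(15,10) + gcd(18,24) + gcd(16,35) + gcd(20,0) + gcd(58,59) + gcd(29,80) = 5+6+1+20+1+1 = 34.
By Pick's theorem A = I + B/2 − 1, so I = 2094 − 34/2 + 1 = 2078.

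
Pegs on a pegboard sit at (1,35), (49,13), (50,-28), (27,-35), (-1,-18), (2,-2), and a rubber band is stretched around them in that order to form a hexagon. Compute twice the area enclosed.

By the shoelace formula, twice the signed area is |(1·13 − 49·35) + (49·(-28) − 50·13) + (50·(-35) − 27·(-28)) + (27·(-18) − (-1)·(-35)) + ((-1)·(-2) − 2·(-18)) + (2·35 − 1·(-2))| = 5129, so the area is 2564.5.

5129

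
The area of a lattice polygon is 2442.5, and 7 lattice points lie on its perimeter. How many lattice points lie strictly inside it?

2440

Pick's theorem A = I + B/2 − 1 rearranges to I = A − B/2 + 1 = 2442.5 − 7/2 + 1 = 2440.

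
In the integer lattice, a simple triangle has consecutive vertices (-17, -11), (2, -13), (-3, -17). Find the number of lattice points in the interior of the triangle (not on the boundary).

42

By the shoelace formula, twice the signed area is |[(-17)·(-13) − 2·(-11)] + [2·(-17) − (-3)·(-13)] + [(-3)·(-11) − (-17)·(-17)]| = 86, so the area is 43.
Summing gcd(|Δx|,|Δy|) over the edges gives the boundary count: gcd(19,2) + gcd(5,4) + gcd(14,6) = 1+1+2 = 4.
By Pick's theorem A = I + B/2 − 1, so I = 43 − 4/2 + 1 = 42.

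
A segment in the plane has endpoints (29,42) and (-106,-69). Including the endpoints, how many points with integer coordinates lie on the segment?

4

The number of lattice points on a segment between lattice points is gcd(|Δx|,|Δy|) + 1 = gcd(135,111) + 1 = 3 + 1 = 4.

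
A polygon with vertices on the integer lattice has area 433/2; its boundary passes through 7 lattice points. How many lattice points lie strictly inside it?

214

Pick's theorem A = I + B/2 − 1 rearranges to I = A − B/2 + 1 = 433/2 − 7/2 + 1 = 214.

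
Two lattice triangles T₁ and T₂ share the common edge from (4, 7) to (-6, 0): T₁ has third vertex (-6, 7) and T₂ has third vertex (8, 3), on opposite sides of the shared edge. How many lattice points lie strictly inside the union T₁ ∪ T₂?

The union is the simple quadrilateral with vertices (4, 7), (-6, 7), (-6, 0), (8, 3) in order.
By the shoelace formula, twice the signed area is |[4·7 − (-6)·7] + [(-6)·0 − (-6)·7] + [(-6)·3 − 8·0] + [8·7 − 4·3]| = 138, so the area is 69.
Along each edge there are gcd(|Δx|,|Δy|)+1 lattice points, so counting each shared vertex once the boundary has gcd(10,0) + gcd(0,7) + gcd(14,3) + gcd(4,4) = 10+7+1+4 = 22.
By Pick's theorem I = A − B/2 + 1 = 69 − 22/2 + 1 = 59.

59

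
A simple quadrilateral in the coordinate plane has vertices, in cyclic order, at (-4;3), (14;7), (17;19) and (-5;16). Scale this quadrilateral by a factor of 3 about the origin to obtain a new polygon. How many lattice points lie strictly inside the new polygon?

The shoelace formula gives twice the area as |((-4)·7 − 14·3) + (14·19 − 17·7) + (17·16 − (-5)·19) + ((-5)·3 − (-4)·16)| = 493, so the area is 493/2.
Summing gcd(|Δx|,|Δy|) over the edges gives the boundary count: gcd(18,4) + gcd(3,12) + gcd(22,3) + gcd(1,13) = 2+3+1+1 = 7.
Scaling by 3 multiplies the area by 3² = 9 (so the new area is 2218.5) and multiplies the boundary lattice-point count by 3, giving 21.
By Pick's theorem, the interior count of the dilated polygon is 2218.5 − 21/2 + 1 = 2209.

2209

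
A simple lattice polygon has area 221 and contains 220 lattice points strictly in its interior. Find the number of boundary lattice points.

4

Pick's theorem gives A = I + B/2 − 1, so B = 2(A − I + 1) = 2(221 − 220 + 1) = 4.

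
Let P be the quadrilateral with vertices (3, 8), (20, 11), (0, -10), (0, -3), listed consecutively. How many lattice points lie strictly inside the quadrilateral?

155

Using the shoelace formula, 2A = |[3·11 − 20·8] + [20·(-10) − 0·11] + [0·(-3) − 0·(-10)] + [0·8 − 3·(-3)]| = 318, so the area is 159.
Along each edge there are gcd(|Δx|,|Δy|)+1 lattice points, so counting each shared vertex once the boundary has gcd(17,3) + gcd(20,21) + gcd(0,7) + gcd(3,11) = 1+1+7+1 = 10.
By Pick's theorem A = I + B/2 − 1, so I = 159 − 10/2 + 1 = 155.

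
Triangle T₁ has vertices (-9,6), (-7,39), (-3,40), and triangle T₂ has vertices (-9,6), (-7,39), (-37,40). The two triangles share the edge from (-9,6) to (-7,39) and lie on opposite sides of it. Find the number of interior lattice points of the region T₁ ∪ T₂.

The union is the simple quadrilateral with vertices (-9,6), (-3,40), (-7,39), (-37,40) in order.
By the shoelace formula, twice the signed area is |((-9)·40 − (-3)·6) + ((-3)·39 − (-7)·40) + ((-7)·40 − (-37)·39) + ((-37)·6 − (-9)·40)| = 1122, so the area is 561.
The number of boundary lattice points is Σ gcd(|Δx|,|Δy|) = gcd(6,34) + gcd(4,1) + gcd(30,1) + gcd(28,34) = 2+1+1+2 = 6.
By Pick's theorem I = A − B/2 + 1 = 561 − 6/2 + 1 = 559.

559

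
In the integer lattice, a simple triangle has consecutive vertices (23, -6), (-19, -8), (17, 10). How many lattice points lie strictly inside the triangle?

The shoelace formula gives twice the area as |[23·(-8) − (-19)·(-6)] + [(-19)·10 − 17·(-8)] + [17·(-6) − 23·10]| = 684, so the area is 342.
Along each edge there are gcd(|Δx|,|Δy|)+1 lattice points, so counting each shared vertex once the boundary has gcd(42,2) + gcd(36,18) + gcd(6,16) = 2+18+2 = 22.
Pick's theorem gives I = A − B/2 + 1 = 342 − 22/2 + 1 = 332.

332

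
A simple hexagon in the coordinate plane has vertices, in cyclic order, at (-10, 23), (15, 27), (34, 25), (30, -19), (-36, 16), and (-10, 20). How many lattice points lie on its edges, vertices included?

12

Along each edge there are gcd(|Δx|,|Δy|)+1 lattice points, so counting each shared vertex once the boundary has gcd(25,4) + gcd(19,2) + gcd(4,44) + gcd(66,35) + gcd(26,4) + gcd(0,3) = 1+1+4+1+2+3 = 12.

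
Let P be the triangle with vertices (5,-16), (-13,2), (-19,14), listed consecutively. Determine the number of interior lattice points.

The shoelace formula gives twice the area as |[5·2 − (-13)·(-16)] + [(-13)·14 − (-19)·2] + [(-19)·(-16) − 5·14]| = 108, so the area is 54.
Along each edge there are gcd(|Δx|,|Δy|)+1 lattice points, so counting each shared vertex once the boundary has gcd(18,18) + gcd(6,12) + gcd(24,30) = 18+6+6 = 30.
Pick's theorem gives I = A − B/2 + 1 = 54 − 30/2 + 1 = 40.

40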